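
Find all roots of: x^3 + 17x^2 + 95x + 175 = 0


Let p(x) = x^3 + 17x^2 + 95x + 175. By the rational root theorem (leading coefficient 1), any rational root is an integer divisor of 175: try ±1, ±2, ... in turn.
Test x = 1: value = 288 ≠ 0.
Test x = -1: value = 96 ≠ 0.
Test x = 5: value = 1200 ≠ 0.
Test x = -5: value = 0 ✓, so (x + 5) is a factor.
Synthetic division by (x + 5): bring down 1; 1(-5) + 17 = 12; 12(-5) + 95 = 35; 35(-5) + 175 = 0 → quotient x^2 + 12x + 35, remainder 0.
Solve the quadratic x^2 + 12x + 35 = 0: discriminant = 12^2 - 4(1)(35) = 144 - 140 = 4.
sqrt(4) = 2, so x = (-12 ± 2)/2: x = -5 or x = -7.
Collecting all roots found:

x = -7, x = -5 (multiplicity 2)


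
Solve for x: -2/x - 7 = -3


Subtract -7 from both sides: -2/x = 4
Multiply both sides by x: -2 = 4 * x
Divide by 4: x = -1/2

x = -1/2


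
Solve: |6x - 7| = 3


An absolute value equation |expr| = 3 gives two cases:
Case 1: 6x - 7 = 3
  6x = 10, so x = 5/3
Case 2: 6x - 7 = -3
  6x = 4, so x = 2/3

x = 2/3, x = 5/3


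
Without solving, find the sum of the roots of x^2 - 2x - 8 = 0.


By Vieta's formulas for ax^2 + bx + c = 0:
  Sum of roots = -b/a
  Product of roots = c/a

Here a = 1, b = -2, c = -8
Sum = -(-2)/1 = 2
Product = -8/1 = -8

Sum = 2


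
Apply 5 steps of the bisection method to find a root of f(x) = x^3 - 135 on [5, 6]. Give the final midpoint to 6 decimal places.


f(x) = x^3 - 135
f(5) = -10 < 0
f(6) = 81 > 0

Step 1: midpoint = (5.000000 + 6.000000)/2 = 5.500000
  f(5.500000) = 31.375000
  f(mid) > 0, so root is in [5.000000, 5.500000]

Step 2: midpoint = (5.000000 + 5.500000)/2 = 5.250000
  f(5.250000) = 9.703125
  f(mid) > 0, so root is in [5.000000, 5.250000]

Step 3: midpoint = (5.000000 + 5.250000)/2 = 5.125000
  f(5.125000) = -0.388672
  f(mid) < 0, so root is in [5.125000, 5.250000]

Step 4: midpoint = (5.125000 + 5.250000)/2 = 5.187500
  f(5.187500) = 4.596436
  f(mid) > 0, so root is in [5.125000, 5.187500]

Step 5: midpoint = (5.125000 + 5.187500)/2 = 5.156250
  f(5.156250) = 2.088776
  f(mid) > 0, so root is in [5.125000, 5.156250]

midpoint = 5.156250


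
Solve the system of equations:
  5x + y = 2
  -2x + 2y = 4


Using Cramer's rule:
Determinant D = (5)(2) - (-2)(1) = 10 + 2 = 12
Dx = (2)(2) - (4)(1) = 4 - 4 = 0
Dy = (5)(4) - (-2)(2) = 20 + 4 = 24
x = Dx/D = 0/12 = 0
y = Dy/D = 24/12 = 2

x = 0, y = 2


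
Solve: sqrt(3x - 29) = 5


Square both sides: 3x - 29 = 5^2 = 25
3x = 25 + 29 = 54
x = 18
Check: sqrt(3*18 - 29) = sqrt(25) = 5 ✓

x = 18


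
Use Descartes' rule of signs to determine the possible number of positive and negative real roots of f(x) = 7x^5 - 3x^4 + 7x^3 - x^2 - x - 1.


Descartes' rule of signs:

For positive roots, count sign changes in f(x) = 7x^5 - 3x^4 + 7x^3 - x^2 - x - 1:
Signs of coefficients: +, -, +, -, -, -
Number of sign changes: 3
Possible positive real roots: 3, 1

For negative roots, examine f(-x) = -7x^5 - 3x^4 - 7x^3 - x^2 + x - 1:
Signs of coefficients: -, -, -, -, +, -
Number of sign changes: 2
Possible negative real roots: 2, 0

Positive roots: 3 or 1; Negative roots: 2 or 0


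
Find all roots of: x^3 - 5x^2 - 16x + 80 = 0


Let p(x) = x^3 - 5x^2 - 16x + 80. By the rational root theorem (leading coefficient 1), any rational root is an integer divisor of 80: try ±1, ±2, ... in turn.
Test x = 1: value = 60 ≠ 0.
Test x = -1: value = 90 ≠ 0.
Test x = 2: value = 36 ≠ 0.
Test x = -2: value = 84 ≠ 0.
Test x = 4: value = 0 ✓, so (x - 4) is a factor.
Synthetic division by (x - 4): bring down 1; 1(4) - 5 = -1; (-1)(4) - 16 = -20; (-20)(4) + 80 = 0 → quotient x^2 - x - 20, remainder 0.
Solve the quadratic x^2 - x - 20 = 0: discriminant = (-1)^2 - 4(1)(-20) = 1 + 80 = 81.
sqrt(81) = 9, so x = (1 ± 9)/2: x = 5 or x = -4.
Collecting all roots found:

x = -4, x = 4, x = 5


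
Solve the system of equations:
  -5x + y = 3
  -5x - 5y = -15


Using Cramer's rule:
Determinant D = (-5)(-5) - (-5)(1) = 25 + 5 = 30
Dx = (3)(-5) - (-15)(1) = -15 + 15 = 0
Dy = (-5)(-15) - (-5)(3) = 75 + 15 = 90
x = Dx/D = 0/30 = 0
y = Dy/D = 90/30 = 3

x = 0, y = 3


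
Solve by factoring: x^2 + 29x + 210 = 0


We need two numbers that multiply to 210 and add to 29.
Those numbers are 14 and 15 (since 14 * 15 = 210 and 14 + 15 = 29).
So x^2 + 29x + 210 = (x + 14)(x + 15) = 0
Setting each factor to zero: x = -14 or x = -15

x = -15, x = -14


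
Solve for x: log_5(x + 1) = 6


Convert to exponential form: x + 1 = 5^6 = 15625
x = 15625 - 1 = 15624
Check: log_5(15624 + 1) = log_5(15625) = log_5(15625) = 6 ✓

x = 15624


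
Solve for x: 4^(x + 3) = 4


Express both sides with the same base.
4 = 4^1
Since the bases match, equate exponents: x + 3 = 1
So x = 1 - (3) = -2

x = -2


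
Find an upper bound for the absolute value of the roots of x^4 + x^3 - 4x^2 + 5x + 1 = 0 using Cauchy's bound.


Cauchy's bound: all roots r satisfy |r| <= 1 + max(|a_i/a_n|) for i = 0,...,n-1
where a_n is the leading coefficient.

Coefficients: [1, 1, -4, 5, 1]
Leading coefficient a_n = 1
Ratios |a_i/a_n|: 1, 4, 5, 1
Maximum ratio: 5
Cauchy's bound: |r| <= 1 + 5 = 6

Upper bound = 6


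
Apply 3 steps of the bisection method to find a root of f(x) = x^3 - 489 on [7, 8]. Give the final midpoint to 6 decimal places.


f(x) = x^3 - 489
f(7) = -146 < 0
f(8) = 23 > 0

Step 1: midpoint = (7.000000 + 8.000000)/2 = 7.500000
  f(7.500000) = -67.125000
  f(mid) < 0, so root is in [7.500000, 8.000000]

Step 2: midpoint = (7.500000 + 8.000000)/2 = 7.750000
  f(7.750000) = -23.515625
  f(mid) < 0, so root is in [7.750000, 8.000000]

Step 3: midpoint = (7.750000 + 8.000000)/2 = 7.875000
  f(7.875000) = -0.626953
  f(mid) < 0, so root is in [7.875000, 8.000000]

midpoint = 7.875000


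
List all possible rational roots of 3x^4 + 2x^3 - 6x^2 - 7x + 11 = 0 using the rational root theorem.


Rational root theorem: possible roots are ±p/q where:
  p divides the constant term (11): p ∈ {1, 11}
  q divides the leading coefficient (3): q ∈ {1, 3}

All possible rational roots: -11, -11/3, -1, -1/3, 1/3, 1, 11/3, 11

-11, -11/3, -1, -1/3, 1/3, 1, 11/3, 11


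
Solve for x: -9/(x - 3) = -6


Multiply both sides by (x - 3): -9 = -6(x - 3)
Distribute: -9 = -6x + 18
-6x = -9 - 18 = -27
x = 9/2

x = 9/2


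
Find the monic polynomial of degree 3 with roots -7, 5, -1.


A monic polynomial with roots -7, 5, -1 is:
p(x) = (x + 7)(x - 5)(x + 1)
After multiplying by (x + 7): x + 7
After multiplying by (x - 5): x^2 + 2x - 35
After multiplying by (x + 1): x^3 + 3x^2 - 33x - 35

x^3 + 3x^2 - 33x - 35


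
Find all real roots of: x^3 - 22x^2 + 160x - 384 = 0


Let p(x) = x^3 - 22x^2 + 160x - 384. By the rational root theorem (leading coefficient 1), any rational root is an integer divisor of 384: try ±1, ±2, ... in turn.
Test x = 1: value = -245 ≠ 0.
Test x = -1: value = -567 ≠ 0.
Test x = 2: value = -144 ≠ 0.
Test x = -2: value = -800 ≠ 0.
Test x = 3: value = -75 ≠ 0.
Test x = -3: value = -1089 ≠ 0.
Test x = 4: value = -32 ≠ 0.
Test x = -4: value = -1440 ≠ 0.
Test x = 6: value = 0 ✓, so (x - 6) is a factor.
Synthetic division by (x - 6): bring down 1; 1(6) - 22 = -16; (-16)(6) + 160 = 64; 64(6) - 384 = 0 → quotient x^2 - 16x + 64, remainder 0.
Solve the quadratic x^2 - 16x + 64 = 0: discriminant = (-16)^2 - 4(1)(64) = 256 - 256 = 0.
Discriminant = 0, so a double root: x = 16/2 = 8.

x = 6, x = 8 (multiplicity 2)


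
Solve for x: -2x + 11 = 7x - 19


Starting with: -2x + 11 = 7x - 19
Move all x terms to left: (-2 - 7)x = -19 - 11
Simplify: -9x = -30
Divide both sides by -9: x = 10/3

x = 10/3


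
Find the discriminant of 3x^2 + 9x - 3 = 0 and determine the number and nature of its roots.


For ax^2 + bx + c = 0, discriminant D = b^2 - 4ac
Here a = 3, b = 9, c = -3
D = (9)^2 - 4(3)(-3) = 81 + 36 = 117

D = 117 > 0 but not a perfect square
The equation has 2 distinct real irrational roots.

Discriminant = 117, 2 distinct real irrational roots


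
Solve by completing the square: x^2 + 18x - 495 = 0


Start: x^2 + 18x - 495 = 0
Move constant: x^2 + 18x = 495
Half of 18 is 9, squared is 81
Add 81 to both sides: x^2 + 18x + 81 = 576
(x + 9)^2 = 576
x + 9 = ±24
x = -9 + 24 = 15 or x = -9 - 24 = -33

x = -33, x = 15


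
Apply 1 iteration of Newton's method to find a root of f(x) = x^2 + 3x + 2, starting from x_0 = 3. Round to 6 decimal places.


Newton's method: x_(n+1) = x_n - f(x_n)/f'(x_n)
f(x) = x^2 + 3x + 2
f'(x) = 2x + 3

Iteration 1:
  f(3.000000) = 20.000000
  f'(3.000000) = 9.000000
  x_1 = 3.000000 - (20.000000)/(9.000000) = 0.777778

x_1 = 0.777778


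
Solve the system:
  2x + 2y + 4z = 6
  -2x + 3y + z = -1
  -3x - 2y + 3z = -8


Using Cramer's rule. Expand each determinant along the first row.
D  = 2*[3*3 - 1*(-2)] - 2*[(-2)*3 - 1*(-3)] + 4*[(-2)*(-2) - 3*(-3)]
  = 2*(11) - 2*(-3) + 4*(13) = 80
Dx = 6*[3*3 - 1*(-2)] - 2*[(-1)*3 - 1*(-8)] + 4*[(-1)*(-2) - 3*(-8)]
  = 6*(11) - 2*(5) + 4*(26) = 160
Dy = 2*[(-1)*3 - 1*(-8)] - 6*[(-2)*3 - 1*(-3)] + 4*[(-2)*(-8) - (-1)*(-3)]
  = 2*(5) - 6*(-3) + 4*(13) = 80
Dz = 2*[3*(-8) - (-1)*(-2)] - 2*[(-2)*(-8) - (-1)*(-3)] + 6*[(-2)*(-2) - 3*(-3)]
  = 2*(-26) - 2*(13) + 6*(13) = 0
x = Dx/D = 160/80 = 2, y = Dy/D = 80/80 = 1, z = Dz/D = 0/80 = 0
Check eq1: (2)(2) + (2)(1) + (4)(0) = 6 = 6 ✓
Check eq2: (-2)(2) + (3)(1) + (1)(0) = -1 = -1 ✓
Check eq3: (-3)(2) + (-2)(1) + (3)(0) = -8 = -8 ✓

x = 2, y = 1, z = 0


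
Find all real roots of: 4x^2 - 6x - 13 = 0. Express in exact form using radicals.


Using the quadratic formula: x = (-b ± sqrt(b^2 - 4ac)) / (2a)
Here a = 4, b = -6, c = -13
Discriminant = b^2 - 4ac = (-6)^2 - 4(4)(-13) = 36 + 208 = 244
Since discriminant = 244 > 0, there are two real roots.
x = (6 ± 2*sqrt(61)) / 8
Simplifying: x = (3 ± sqrt(61)) / 4
Numerically: x ≈ 2.7026 or x ≈ -1.2026

x = (3 + sqrt(61)) / 4 or x = (3 - sqrt(61)) / 4


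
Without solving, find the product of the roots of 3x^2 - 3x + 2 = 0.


By Vieta's formulas for ax^2 + bx + c = 0:
  Sum of roots = -b/a
  Product of roots = c/a

Here a = 3, b = -3, c = 2
Sum = -(-3)/3 = 1
Product = 2/3 = 2/3

Product = 2/3


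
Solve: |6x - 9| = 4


An absolute value equation |expr| = 4 gives two cases:
Case 1: 6x - 9 = 4
  6x = 13, so x = 13/6
Case 2: 6x - 9 = -4
  6x = 5, so x = 5/6

x = 5/6, x = 13/6


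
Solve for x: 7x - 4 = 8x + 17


Starting with: 7x - 4 = 8x + 17
Move all x terms to left: (7 - 8)x = 17 + 4
Simplify: -x = 21
Divide both sides by -1: x = -21

x = -21


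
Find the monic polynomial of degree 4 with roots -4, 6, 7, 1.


A monic polynomial with roots -4, 6, 7, 1 is:
p(x) = (x + 4)(x - 6)(x - 7)(x - 1)
After multiplying by (x + 4): x + 4
After multiplying by (x - 6): x^2 - 2x - 24
After multiplying by (x - 7): x^3 - 9x^2 - 10x + 168
After multiplying by (x - 1): x^4 - 10x^3 - x^2 + 178x - 168

x^4 - 10x^3 - x^2 + 178x - 168


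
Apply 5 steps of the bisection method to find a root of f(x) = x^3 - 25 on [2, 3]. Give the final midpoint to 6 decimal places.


f(x) = x^3 - 25
f(2) = -17 < 0
f(3) = 2 > 0

Step 1: midpoint = (2.000000 + 3.000000)/2 = 2.500000
  f(2.500000) = -9.375000
  f(mid) < 0, so root is in [2.500000, 3.000000]

Step 2: midpoint = (2.500000 + 3.000000)/2 = 2.750000
  f(2.750000) = -4.203125
  f(mid) < 0, so root is in [2.750000, 3.000000]

Step 3: midpoint = (2.750000 + 3.000000)/2 = 2.875000
  f(2.875000) = -1.236328
  f(mid) < 0, so root is in [2.875000, 3.000000]

Step 4: midpoint = (2.875000 + 3.000000)/2 = 2.937500
  f(2.937500) = 0.347412
  f(mid) > 0, so root is in [2.875000, 2.937500]

Step 5: midpoint = (2.875000 + 2.937500)/2 = 2.906250
  f(2.906250) = -0.452972
  f(mid) < 0, so root is in [2.906250, 2.937500]

midpoint = 2.906250


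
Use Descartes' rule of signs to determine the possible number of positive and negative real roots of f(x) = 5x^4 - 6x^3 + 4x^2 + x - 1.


Descartes' rule of signs:

For positive roots, count sign changes in f(x) = 5x^4 - 6x^3 + 4x^2 + x - 1:
Signs of coefficients: +, -, +, +, -
Number of sign changes: 3
Possible positive real roots: 3, 1

For negative roots, examine f(-x) = 5x^4 + 6x^3 + 4x^2 - x - 1:
Signs of coefficients: +, +, +, -, -
Number of sign changes: 1
Possible negative real roots: 1

Positive roots: 3 or 1; Negative roots: 1


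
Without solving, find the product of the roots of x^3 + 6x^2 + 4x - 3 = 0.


By Vieta's formulas for x^3 + bx^2 + cx + d = 0:
  r1 + r2 + r3 = -b/a = -6
  r1*r2 + r1*r3 + r2*r3 = c/a = 4
  r1*r2*r3 = -d/a = 3


Product = 3


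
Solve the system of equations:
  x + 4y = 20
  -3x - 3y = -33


Using Cramer's rule:
Determinant D = (1)(-3) - (-3)(4) = -3 + 12 = 9
Dx = (20)(-3) - (-33)(4) = -60 + 132 = 72
Dy = (1)(-33) - (-3)(20) = -33 + 60 = 27
x = Dx/D = 72/9 = 8
y = Dy/D = 27/9 = 3

x = 8, y = 3


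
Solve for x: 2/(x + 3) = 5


Multiply both sides by (x + 3): 2 = 5(x + 3)
Distribute: 2 = 5x + 15
5x = 2 - 15 = -13
x = -13/5

x = -13/5


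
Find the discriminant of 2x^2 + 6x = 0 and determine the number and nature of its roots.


For ax^2 + bx + c = 0, discriminant D = b^2 - 4ac
Here a = 2, b = 6, c = 0
D = (6)^2 - 4(2)(0) = 36 - 0 = 36

D = 36 > 0 and is a perfect square (sqrt = 6)
The equation has 2 distinct real rational roots.

Discriminant = 36, 2 distinct real rational roots


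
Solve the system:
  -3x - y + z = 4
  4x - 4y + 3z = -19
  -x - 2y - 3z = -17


Using Cramer's rule. Expand each determinant along the first row.
D  = (-3)*[(-4)*(-3) - 3*(-2)] - (-1)*[4*(-3) - 3*(-1)] + 1*[4*(-2) - (-4)*(-1)]
  = (-3)*(18) - (-1)*(-9) + 1*(-12) = -75
Dx = 4*[(-4)*(-3) - 3*(-2)] - (-1)*[(-19)*(-3) - 3*(-17)] + 1*[(-19)*(-2) - (-4)*(-17)]
  = 4*(18) - (-1)*(108) + 1*(-30) = 150
Dy = (-3)*[(-19)*(-3) - 3*(-17)] - 4*[4*(-3) - 3*(-1)] + 1*[4*(-17) - (-19)*(-1)]
  = (-3)*(108) - 4*(-9) + 1*(-87) = -375
Dz = (-3)*[(-4)*(-17) - (-19)*(-2)] - (-1)*[4*(-17) - (-19)*(-1)] + 4*[4*(-2) - (-4)*(-1)]
  = (-3)*(30) - (-1)*(-87) + 4*(-12) = -225
x = Dx/D = 150/-75 = -2, y = Dy/D = -375/-75 = 5, z = Dz/D = -225/-75 = 3
Check eq1: (-3)(-2) + (-1)(5) + (1)(3) = 4 = 4 ✓
Check eq2: (4)(-2) + (-4)(5) + (3)(3) = -19 = -19 ✓
Check eq3: (-1)(-2) + (-2)(5) + (-3)(3) = -17 = -17 ✓

x = -2, y = 5, z = 3


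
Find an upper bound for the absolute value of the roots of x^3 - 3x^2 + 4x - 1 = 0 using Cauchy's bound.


Cauchy's bound: all roots r satisfy |r| <= 1 + max(|a_i/a_n|) for i = 0,...,n-1
where a_n is the leading coefficient.

Coefficients: [1, -3, 4, -1]
Leading coefficient a_n = 1
Ratios |a_i/a_n|: 3, 4, 1
Maximum ratio: 4
Cauchy's bound: |r| <= 1 + 4 = 5

Upper bound = 5


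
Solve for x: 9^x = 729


Express both sides with the same base.
729 = 9^3
Since the bases match: x = 3

x = 3


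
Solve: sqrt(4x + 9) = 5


Square both sides: 4x + 9 = 5^2 = 25
4x = 25 - 9 = 16
x = 4
Check: sqrt(4*4 + 9) = sqrt(25) = 5 ✓

x = 4


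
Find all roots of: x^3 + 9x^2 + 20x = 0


The constant term is 0, so x = 0 is a root. Factor out x:
  x^2 + 9x + 20 = 0
Solve the quadratic x^2 + 9x + 20 = 0: discriminant = 9^2 - 4(1)(20) = 81 - 80 = 1.
sqrt(1) = 1, so x = (-9 ± 1)/2: x = -4 or x = -5.
Collecting all roots found:

x = -5, x = -4, x = 0


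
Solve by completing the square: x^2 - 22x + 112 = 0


Start: x^2 - 22x + 112 = 0
Move constant: x^2 - 22x = -112
Half of -22 is -11, squared is 121
Add 121 to both sides: x^2 - 22x + 121 = 9
(x - 11)^2 = 9
x - 11 = ±3
x = 11 + 3 = 14 or x = 11 - 3 = 8

x = 8, x = 14


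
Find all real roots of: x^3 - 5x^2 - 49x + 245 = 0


Let p(x) = x^3 - 5x^2 - 49x + 245. By the rational root theorem (leading coefficient 1), any rational root is an integer divisor of 245: try ±1, ±2, ... in turn.
Test x = 1: value = 192 ≠ 0.
Test x = -1: value = 288 ≠ 0.
Test x = 5: value = 0 ✓, so (x - 5) is a factor.
Synthetic division by (x - 5): bring down 1; 1(5) - 5 = 0; 0(5) - 49 = -49; (-49)(5) + 245 = 0 → quotient x^2 - 49, remainder 0.
Solve the quadratic x^2 - 49 = 0: discriminant = 0^2 - 4(1)(-49) = 0 + 196 = 196.
sqrt(196) = 14, so x = (0 ± 14)/2: x = 7 or x = -7.

x = -7, x = 5, x = 7


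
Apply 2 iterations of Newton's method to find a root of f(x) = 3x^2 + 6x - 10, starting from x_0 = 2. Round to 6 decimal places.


Newton's method: x_(n+1) = x_n - f(x_n)/f'(x_n)
f(x) = 3x^2 + 6x - 10
f'(x) = 6x + 6

Iteration 1:
  f(2.000000) = 14.000000
  f'(2.000000) = 18.000000
  x_1 = 2.000000 - (14.000000)/(18.000000) = 1.222222

Iteration 2:
  f(1.222222) = 1.814815
  f'(1.222222) = 13.333333
  x_2 = 1.222222 - (1.814815)/(13.333333) = 1.086111

x_2 = 1.086111


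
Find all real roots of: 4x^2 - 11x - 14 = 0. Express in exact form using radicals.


Using the quadratic formula: x = (-b ± sqrt(b^2 - 4ac)) / (2a)
Here a = 4, b = -11, c = -14
Discriminant = b^2 - 4ac = (-11)^2 - 4(4)(-14) = 121 + 224 = 345
Since discriminant = 345 > 0, there are two real roots.
x = (11 ± sqrt(345)) / 8
Numerically: x ≈ 3.6968 or x ≈ -0.9468

x = (11 + sqrt(345)) / 8 or x = (11 - sqrt(345)) / 8


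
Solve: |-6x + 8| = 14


An absolute value equation |expr| = 14 gives two cases:
Case 1: -6x + 8 = 14
  -6x = 6, so x = -1
Case 2: -6x + 8 = -14
  -6x = -22, so x = 11/3

x = -1, x = 11/3


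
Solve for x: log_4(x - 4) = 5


Convert to exponential form: x - 4 = 4^5 = 1024
x = 1024 + 4 = 1028
Check: log_4(1028 - 4) = log_4(1024) = log_4(1024) = 5 ✓

x = 1028


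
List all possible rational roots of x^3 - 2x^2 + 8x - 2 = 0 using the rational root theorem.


Rational root theorem: possible roots are ±p/q where:
  p divides the constant term (-2): p ∈ {1, 2}
  q divides the leading coefficient (1): q ∈ {1}

All possible rational roots: -2, -1, 1, 2

-2, -1, 1, 2


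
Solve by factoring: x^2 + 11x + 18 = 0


We need two numbers that multiply to 18 and add to 11.
Those numbers are 9 and 2 (since 9 * 2 = 18 and 9 + 2 = 11).
So x^2 + 11x + 18 = (x + 9)(x + 2) = 0
Setting each factor to zero: x = -9 or x = -2

x = -9, x = -2


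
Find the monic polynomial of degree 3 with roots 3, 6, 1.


A monic polynomial with roots 3, 6, 1 is:
p(x) = (x - 3)(x - 6)(x - 1)
After multiplying by (x - 3): x - 3
After multiplying by (x - 6): x^2 - 9x + 18
After multiplying by (x - 1): x^3 - 10x^2 + 27x - 18

x^3 - 10x^2 + 27x - 18


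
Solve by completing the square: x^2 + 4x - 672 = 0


Start: x^2 + 4x - 672 = 0
Move constant: x^2 + 4x = 672
Half of 4 is 2, squared is 4
Add 4 to both sides: x^2 + 4x + 4 = 676
(x + 2)^2 = 676
x + 2 = ±26
x = -2 + 26 = 24 or x = -2 - 26 = -28

x = -28, x = 24


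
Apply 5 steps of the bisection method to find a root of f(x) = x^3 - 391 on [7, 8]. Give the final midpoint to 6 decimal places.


f(x) = x^3 - 391
f(7) = -48 < 0
f(8) = 121 > 0

Step 1: midpoint = (7.000000 + 8.000000)/2 = 7.500000
  f(7.500000) = 30.875000
  f(mid) > 0, so root is in [7.000000, 7.500000]

Step 2: midpoint = (7.000000 + 7.500000)/2 = 7.250000
  f(7.250000) = -9.921875
  f(mid) < 0, so root is in [7.250000, 7.500000]

Step 3: midpoint = (7.250000 + 7.500000)/2 = 7.375000
  f(7.375000) = 10.130859
  f(mid) > 0, so root is in [7.250000, 7.375000]

Step 4: midpoint = (7.250000 + 7.375000)/2 = 7.312500
  f(7.312500) = 0.018799
  f(mid) > 0, so root is in [7.250000, 7.312500]

Step 5: midpoint = (7.250000 + 7.312500)/2 = 7.281250
  f(7.281250) = -4.972870
  f(mid) < 0, so root is in [7.281250, 7.312500]

midpoint = 7.281250


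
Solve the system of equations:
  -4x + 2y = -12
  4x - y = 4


Using Cramer's rule:
Determinant D = (-4)(-1) - (4)(2) = 4 - 8 = -4
Dx = (-12)(-1) - (4)(2) = 12 - 8 = 4
Dy = (-4)(4) - (4)(-12) = -16 + 48 = 32
x = Dx/D = 4/-4 = -1
y = Dy/D = 32/-4 = -8

x = -1, y = -8


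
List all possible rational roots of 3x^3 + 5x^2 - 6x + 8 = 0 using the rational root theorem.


Rational root theorem: possible roots are ±p/q where:
  p divides the constant term (8): p ∈ {1, 2, 4, 8}
  q divides the leading coefficient (3): q ∈ {1, 3}

All possible rational roots: -8, -4, -8/3, -2, -4/3, -1, -2/3, -1/3, 1/3, 2/3, 1, 4/3, 2, 8/3, 4, 8

-8, -4, -8/3, -2, -4/3, -1, -2/3, -1/3, 1/3, 2/3, 1, 4/3, 2, 8/3, 4, 8


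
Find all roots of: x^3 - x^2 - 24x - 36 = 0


Let p(x) = x^3 - x^2 - 24x - 36. By the rational root theorem (leading coefficient 1), any rational root is an integer divisor of 36: try ±1, ±2, ... in turn.
Test x = 1: value = -60 ≠ 0.
Test x = -1: value = -14 ≠ 0.
Test x = 2: value = -80 ≠ 0.
Test x = -2: value = 0 ✓, so (x + 2) is a factor.
Synthetic division by (x + 2): bring down 1; 1(-2) - 1 = -3; (-3)(-2) - 24 = -18; (-18)(-2) - 36 = 0 → quotient x^2 - 3x - 18, remainder 0.
Solve the quadratic x^2 - 3x - 18 = 0: discriminant = (-3)^2 - 4(1)(-18) = 9 + 72 = 81.
sqrt(81) = 9, so x = (3 ± 9)/2: x = 6 or x = -3.
Collecting all roots found:

x = -3, x = -2, x = 6


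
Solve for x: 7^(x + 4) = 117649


Express both sides with the same base.
117649 = 7^6
Since the bases match, equate exponents: x + 4 = 6
So x = 6 - (4) = 2

x = 2


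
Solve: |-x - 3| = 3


An absolute value equation |expr| = 3 gives two cases:
Case 1: -x - 3 = 3
  -x = 6, so x = -6
Case 2: -x - 3 = -3
  -x = 0, so x = 0

x = -6, x = 0


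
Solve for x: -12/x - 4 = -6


Subtract -4 from both sides: -12/x = -2
Multiply both sides by x: -12 = -2 * x
Divide by -2: x = 6

x = 6


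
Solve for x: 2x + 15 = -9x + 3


Starting with: 2x + 15 = -9x + 3
Move all x terms to left: (2 + 9)x = 3 - 15
Simplify: 11x = -12
Divide both sides by 11: x = -12/11

x = -12/11


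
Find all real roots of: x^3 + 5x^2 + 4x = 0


The constant term is 0, so x = 0 is a root. Factor out x:
  x(x^2 + 5x + 4) = 0
Solve the quadratic x^2 + 5x + 4 = 0: discriminant = 5^2 - 4(1)(4) = 25 - 16 = 9.
sqrt(9) = 3, so x = (-5 ± 3)/2: x = -1 or x = -4.

x = -4, x = -1, x = 0


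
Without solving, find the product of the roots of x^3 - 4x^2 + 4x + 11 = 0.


By Vieta's formulas for x^3 + bx^2 + cx + d = 0:
  r1 + r2 + r3 = -b/a = 4
  r1*r2 + r1*r3 + r2*r3 = c/a = 4
  r1*r2*r3 = -d/a = -11


Product = -11


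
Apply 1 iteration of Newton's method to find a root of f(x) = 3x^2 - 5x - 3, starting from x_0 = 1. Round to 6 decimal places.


Newton's method: x_(n+1) = x_n - f(x_n)/f'(x_n)
f(x) = 3x^2 - 5x - 3
f'(x) = 6x - 5

Iteration 1:
  f(1.000000) = -5.000000
  f'(1.000000) = 1.000000
  x_1 = 1.000000 - (-5.000000)/(1.000000) = 6.000000

x_1 = 6.000000


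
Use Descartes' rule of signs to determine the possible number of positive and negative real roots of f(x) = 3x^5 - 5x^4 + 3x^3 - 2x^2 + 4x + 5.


Descartes' rule of signs:

For positive roots, count sign changes in f(x) = 3x^5 - 5x^4 + 3x^3 - 2x^2 + 4x + 5:
Signs of coefficients: +, -, +, -, +, +
Number of sign changes: 4
Possible positive real roots: 4, 2, 0

For negative roots, examine f(-x) = -3x^5 - 5x^4 - 3x^3 - 2x^2 - 4x + 5:
Signs of coefficients: -, -, -, -, -, +
Number of sign changes: 1
Possible negative real roots: 1

Positive roots: 4 or 2 or 0; Negative roots: 1


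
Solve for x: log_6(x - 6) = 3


Convert to exponential form: x - 6 = 6^3 = 216
x = 216 + 6 = 222
Check: log_6(222 - 6) = log_6(216) = log_6(216) = 3 ✓

x = 222


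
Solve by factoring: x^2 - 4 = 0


We need two numbers that multiply to -4 and add to 0.
Those numbers are -2 and 2 (since (-2) * 2 = -4 and (-2) + 2 = 0).
So x^2 - 4 = (x - 2)(x + 2) = 0
Setting each factor to zero: x = 2 or x = -2

x = -2, x = 2


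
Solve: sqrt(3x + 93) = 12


Square both sides: 3x + 93 = 12^2 = 144
3x = 144 - 93 = 51
x = 17
Check: sqrt(3*17 + 93) = sqrt(144) = 12 ✓

x = 17


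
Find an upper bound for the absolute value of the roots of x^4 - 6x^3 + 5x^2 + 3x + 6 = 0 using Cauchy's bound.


Cauchy's bound: all roots r satisfy |r| <= 1 + max(|a_i/a_n|) for i = 0,...,n-1
where a_n is the leading coefficient.

Coefficients: [1, -6, 5, 3, 6]
Leading coefficient a_n = 1
Ratios |a_i/a_n|: 6, 5, 3, 6
Maximum ratio: 6
Cauchy's bound: |r| <= 1 + 6 = 7

Upper bound = 7


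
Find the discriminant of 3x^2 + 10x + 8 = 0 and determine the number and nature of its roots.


For ax^2 + bx + c = 0, discriminant D = b^2 - 4ac
Here a = 3, b = 10, c = 8
D = (10)^2 - 4(3)(8) = 100 - 96 = 4

D = 4 > 0 and is a perfect square (sqrt = 2)
The equation has 2 distinct real rational roots.

Discriminant = 4, 2 distinct real rational roots


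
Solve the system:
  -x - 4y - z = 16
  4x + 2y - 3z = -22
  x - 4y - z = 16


Using Cramer's rule. Expand each determinant along the first row.
D  = (-1)*[2*(-1) - (-3)*(-4)] - (-4)*[4*(-1) - (-3)*1] + (-1)*[4*(-4) - 2*1]
  = (-1)*(-14) - (-4)*(-1) + (-1)*(-18) = 28
Dx = 16*[2*(-1) - (-3)*(-4)] - (-4)*[(-22)*(-1) - (-3)*16] + (-1)*[(-22)*(-4) - 2*16]
  = 16*(-14) - (-4)*(70) + (-1)*(56) = 0
Dy = (-1)*[(-22)*(-1) - (-3)*16] - 16*[4*(-1) - (-3)*1] + (-1)*[4*16 - (-22)*1]
  = (-1)*(70) - 16*(-1) + (-1)*(86) = -140
Dz = (-1)*[2*16 - (-22)*(-4)] - (-4)*[4*16 - (-22)*1] + 16*[4*(-4) - 2*1]
  = (-1)*(-56) - (-4)*(86) + 16*(-18) = 112
x = Dx/D = 0/28 = 0, y = Dy/D = -140/28 = -5, z = Dz/D = 112/28 = 4
Check eq1: (-1)(0) + (-4)(-5) + (-1)(4) = 16 = 16 ✓
Check eq2: (4)(0) + (2)(-5) + (-3)(4) = -22 = -22 ✓
Check eq3: (1)(0) + (-4)(-5) + (-1)(4) = 16 = 16 ✓

x = 0, y = -5, z = 4


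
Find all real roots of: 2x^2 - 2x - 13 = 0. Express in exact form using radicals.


Using the quadratic formula: x = (-b ± sqrt(b^2 - 4ac)) / (2a)
Here a = 2, b = -2, c = -13
Discriminant = b^2 - 4ac = (-2)^2 - 4(2)(-13) = 4 + 104 = 108
Since discriminant = 108 > 0, there are two real roots.
x = (2 ± 6*sqrt(3)) / 4
Simplifying: x = (1 ± 3*sqrt(3)) / 2
Numerically: x ≈ 3.0981 or x ≈ -2.0981

x = (1 + 3*sqrt(3)) / 2 or x = (1 - 3*sqrt(3)) / 2


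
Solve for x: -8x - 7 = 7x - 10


Starting with: -8x - 7 = 7x - 10
Move all x terms to left: (-8 - 7)x = -10 + 7
Simplify: -15x = -3
Divide both sides by -15: x = 1/5

x = 1/5


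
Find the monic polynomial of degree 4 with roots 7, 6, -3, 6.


A monic polynomial with roots 7, 6, -3, 6 is:
p(x) = (x - 7)(x - 6)(x + 3)(x - 6)
After multiplying by (x - 7): x - 7
After multiplying by (x - 6): x^2 - 13x + 42
After multiplying by (x + 3): x^3 - 10x^2 + 3x + 126
After multiplying by (x - 6): x^4 - 16x^3 + 63x^2 + 108x - 756

x^4 - 16x^3 + 63x^2 + 108x - 756


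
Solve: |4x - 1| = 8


An absolute value equation |expr| = 8 gives two cases:
Case 1: 4x - 1 = 8
  4x = 9, so x = 9/4
Case 2: 4x - 1 = -8
  4x = -7, so x = -7/4

x = -7/4, x = 9/4


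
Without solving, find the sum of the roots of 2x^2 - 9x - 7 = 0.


By Vieta's formulas for ax^2 + bx + c = 0:
  Sum of roots = -b/a
  Product of roots = c/a

Here a = 2, b = -9, c = -7
Sum = -(-9)/2 = 9/2
Product = -7/2 = -7/2

Sum = 9/2


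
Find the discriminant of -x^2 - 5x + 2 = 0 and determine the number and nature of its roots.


For ax^2 + bx + c = 0, discriminant D = b^2 - 4ac
Here a = -1, b = -5, c = 2
D = (-5)^2 - 4(-1)(2) = 25 + 8 = 33

D = 33 > 0 but not a perfect square
The equation has 2 distinct real irrational roots.

Discriminant = 33, 2 distinct real irrational roots


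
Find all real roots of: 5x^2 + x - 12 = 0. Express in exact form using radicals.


Using the quadratic formula: x = (-b ± sqrt(b^2 - 4ac)) / (2a)
Here a = 5, b = 1, c = -12
Discriminant = b^2 - 4ac = 1^2 - 4(5)(-12) = 1 + 240 = 241
Since discriminant = 241 > 0, there are two real roots.
x = (-1 ± sqrt(241)) / 10
Numerically: x ≈ 1.4524 or x ≈ -1.6524

x = (-1 + sqrt(241)) / 10 or x = (-1 - sqrt(241)) / 10


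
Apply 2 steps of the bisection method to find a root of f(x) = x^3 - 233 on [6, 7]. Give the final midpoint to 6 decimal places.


f(x) = x^3 - 233
f(6) = -17 < 0
f(7) = 110 > 0

Step 1: midpoint = (6.000000 + 7.000000)/2 = 6.500000
  f(6.500000) = 41.625000
  f(mid) > 0, so root is in [6.000000, 6.500000]

Step 2: midpoint = (6.000000 + 6.500000)/2 = 6.250000
  f(6.250000) = 11.140625
  f(mid) > 0, so root is in [6.000000, 6.250000]

midpoint = 6.250000


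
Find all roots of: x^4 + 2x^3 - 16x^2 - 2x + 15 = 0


Let p(x) = x^4 + 2x^3 - 16x^2 - 2x + 15. By the rational root theorem (leading coefficient 1), any rational root is an integer divisor of 15: try ±1, ±2, ... in turn.
Test x = 1: value = 0 ✓, so (x - 1) is a factor.
Synthetic division by (x - 1): bring down 1; 1(1) + 2 = 3; 3(1) - 16 = -13; (-13)(1) - 2 = -15; (-15)(1) + 15 = 0 → quotient x^3 + 3x^2 - 13x - 15, remainder 0.
Continue with the quotient x^3 + 3x^2 - 13x - 15 (candidates must divide 15; re-test x = 1 first in case it repeats).
Test x = 1: value = -24 ≠ 0.
Test x = -1: value = 0 ✓, so (x + 1) is a factor.
Synthetic division by (x + 1): bring down 1; 1(-1) + 3 = 2; 2(-1) - 13 = -15; (-15)(-1) - 15 = 0 → quotient x^2 + 2x - 15, remainder 0.
Solve the quadratic x^2 + 2x - 15 = 0: discriminant = 2^2 - 4(1)(-15) = 4 + 60 = 64.
sqrt(64) = 8, so x = (-2 ± 8)/2: x = 3 or x = -5.
Collecting all roots found:

x = -5, x = -1, x = 1, x = 3


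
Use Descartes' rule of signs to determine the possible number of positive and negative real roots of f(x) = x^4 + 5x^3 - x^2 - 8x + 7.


Descartes' rule of signs:

For positive roots, count sign changes in f(x) = x^4 + 5x^3 - x^2 - 8x + 7:
Signs of coefficients: +, +, -, -, +
Number of sign changes: 2
Possible positive real roots: 2, 0

For negative roots, examine f(-x) = x^4 - 5x^3 - x^2 + 8x + 7:
Signs of coefficients: +, -, -, +, +
Number of sign changes: 2
Possible negative real roots: 2, 0

Positive roots: 2 or 0; Negative roots: 2 or 0


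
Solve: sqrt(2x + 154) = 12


Square both sides: 2x + 154 = 12^2 = 144
2x = 144 - 154 = -10
x = -5
Check: sqrt(2*(-5) + 154) = sqrt(144) = 12 ✓

x = -5


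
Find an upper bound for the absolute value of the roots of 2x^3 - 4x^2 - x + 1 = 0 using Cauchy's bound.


Cauchy's bound: all roots r satisfy |r| <= 1 + max(|a_i/a_n|) for i = 0,...,n-1
where a_n is the leading coefficient.

Coefficients: [2, -4, -1, 1]
Leading coefficient a_n = 2
Ratios |a_i/a_n|: 2, 1/2, 1/2
Maximum ratio: 2
Cauchy's bound: |r| <= 1 + 2 = 3

Upper bound = 3


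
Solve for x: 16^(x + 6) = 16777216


Express both sides with the same base.
16777216 = 16^6
Since the bases match, equate exponents: x + 6 = 6
So x = 6 - (6) = 0

x = 0


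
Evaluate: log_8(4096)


We need the exponent such that 8^? = 4096
8^4 = 4096
Therefore log_8(4096) = 4

4


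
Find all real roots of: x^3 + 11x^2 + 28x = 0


The constant term is 0, so x = 0 is a root. Factor out x:
  x(x^2 + 11x + 28) = 0
Solve the quadratic x^2 + 11x + 28 = 0: discriminant = 11^2 - 4(1)(28) = 121 - 112 = 9.
sqrt(9) = 3, so x = (-11 ± 3)/2: x = -4 or x = -7.

x = -7, x = -4, x = 0


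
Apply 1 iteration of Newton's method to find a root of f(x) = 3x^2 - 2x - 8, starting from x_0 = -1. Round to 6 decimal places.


Newton's method: x_(n+1) = x_n - f(x_n)/f'(x_n)
f(x) = 3x^2 - 2x - 8
f'(x) = 6x - 2

Iteration 1:
  f(-1.000000) = -3.000000
  f'(-1.000000) = -8.000000
  x_1 = -1.000000 - (-3.000000)/(-8.000000) = -1.375000

x_1 = -1.375000


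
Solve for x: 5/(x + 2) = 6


Multiply both sides by (x + 2): 5 = 6(x + 2)
Distribute: 5 = 6x + 12
6x = 5 - 12 = -7
x = -7/6

x = -7/6


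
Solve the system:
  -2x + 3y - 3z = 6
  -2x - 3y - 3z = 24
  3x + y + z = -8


Using Cramer's rule. Expand each determinant along the first row.
D  = (-2)*[(-3)*1 - (-3)*1] - 3*[(-2)*1 - (-3)*3] + (-3)*[(-2)*1 - (-3)*3]
  = (-2)*(0) - 3*(7) + (-3)*(7) = -42
Dx = 6*[(-3)*1 - (-3)*1] - 3*[24*1 - (-3)*(-8)] + (-3)*[24*1 - (-3)*(-8)]
  = 6*(0) - 3*(0) + (-3)*(0) = 0
Dy = (-2)*[24*1 - (-3)*(-8)] - 6*[(-2)*1 - (-3)*3] + (-3)*[(-2)*(-8) - 24*3]
  = (-2)*(0) - 6*(7) + (-3)*(-56) = 126
Dz = (-2)*[(-3)*(-8) - 24*1] - 3*[(-2)*(-8) - 24*3] + 6*[(-2)*1 - (-3)*3]
  = (-2)*(0) - 3*(-56) + 6*(7) = 210
x = Dx/D = 0/-42 = 0, y = Dy/D = 126/-42 = -3, z = Dz/D = 210/-42 = -5
Check eq1: (-2)(0) + (3)(-3) + (-3)(-5) = 6 = 6 ✓
Check eq2: (-2)(0) + (-3)(-3) + (-3)(-5) = 24 = 24 ✓
Check eq3: (3)(0) + (1)(-3) + (1)(-5) = -8 = -8 ✓

x = 0, y = -3, z = -5


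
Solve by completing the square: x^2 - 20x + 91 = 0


Start: x^2 - 20x + 91 = 0
Move constant: x^2 - 20x = -91
Half of -20 is -10, squared is 100
Add 100 to both sides: x^2 - 20x + 100 = 9
(x - 10)^2 = 9
x - 10 = ±3
x = 10 + 3 = 13 or x = 10 - 3 = 7

x = 7, x = 13


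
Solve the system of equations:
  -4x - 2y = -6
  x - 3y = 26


Using Cramer's rule:
Determinant D = (-4)(-3) - (1)(-2) = 12 + 2 = 14
Dx = (-6)(-3) - (26)(-2) = 18 + 52 = 70
Dy = (-4)(26) - (1)(-6) = -104 + 6 = -98
x = Dx/D = 70/14 = 5
y = Dy/D = -98/14 = -7

x = 5, y = -7


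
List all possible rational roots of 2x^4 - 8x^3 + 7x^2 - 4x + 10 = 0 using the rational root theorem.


Rational root theorem: possible roots are ±p/q where:
  p divides the constant term (10): p ∈ {1, 2, 5, 10}
  q divides the leading coefficient (2): q ∈ {1, 2}

All possible rational roots: -10, -5, -5/2, -2, -1, -1/2, 1/2, 1, 2, 5/2, 5, 10

-10, -5, -5/2, -2, -1, -1/2, 1/2, 1, 2, 5/2, 5, 10


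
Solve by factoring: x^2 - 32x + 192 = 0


We need two numbers that multiply to 192 and add to -32.
Those numbers are -24 and -8 (since (-24) * (-8) = 192 and (-24) + (-8) = -32).
So x^2 - 32x + 192 = (x - 24)(x - 8) = 0
Setting each factor to zero: x = 24 or x = 8

x = 8, x = 24


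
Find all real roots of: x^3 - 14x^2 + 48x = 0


The constant term is 0, so x = 0 is a root. Factor out x:
  x(x^2 - 14x + 48) = 0
Solve the quadratic x^2 - 14x + 48 = 0: discriminant = (-14)^2 - 4(1)(48) = 196 - 192 = 4.
sqrt(4) = 2, so x = (14 ± 2)/2: x = 8 or x = 6.

x = 0, x = 6, x = 8


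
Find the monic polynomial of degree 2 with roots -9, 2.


A monic polynomial with roots -9, 2 is:
p(x) = (x + 9)(x - 2)
After multiplying by (x + 9): x + 9
After multiplying by (x - 2): x^2 + 7x - 18

x^2 + 7x - 18


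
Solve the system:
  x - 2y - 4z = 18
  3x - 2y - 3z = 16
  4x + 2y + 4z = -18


Using Cramer's rule. Expand each determinant along the first row.
D  = 1*[(-2)*4 - (-3)*2] - (-2)*[3*4 - (-3)*4] + (-4)*[3*2 - (-2)*4]
  = 1*(-2) - (-2)*(24) + (-4)*(14) = -10
Dx = 18*[(-2)*4 - (-3)*2] - (-2)*[16*4 - (-3)*(-18)] + (-4)*[16*2 - (-2)*(-18)]
  = 18*(-2) - (-2)*(10) + (-4)*(-4) = 0
Dy = 1*[16*4 - (-3)*(-18)] - 18*[3*4 - (-3)*4] + (-4)*[3*(-18) - 16*4]
  = 1*(10) - 18*(24) + (-4)*(-118) = 50
Dz = 1*[(-2)*(-18) - 16*2] - (-2)*[3*(-18) - 16*4] + 18*[3*2 - (-2)*4]
  = 1*(4) - (-2)*(-118) + 18*(14) = 20
x = Dx/D = 0/-10 = 0, y = Dy/D = 50/-10 = -5, z = Dz/D = 20/-10 = -2
Check eq1: (1)(0) + (-2)(-5) + (-4)(-2) = 18 = 18 ✓
Check eq2: (3)(0) + (-2)(-5) + (-3)(-2) = 16 = 16 ✓
Check eq3: (4)(0) + (2)(-5) + (4)(-2) = -18 = -18 ✓

x = 0, y = -5, z = -2


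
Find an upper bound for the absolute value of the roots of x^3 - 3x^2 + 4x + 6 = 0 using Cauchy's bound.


Cauchy's bound: all roots r satisfy |r| <= 1 + max(|a_i/a_n|) for i = 0,...,n-1
where a_n is the leading coefficient.

Coefficients: [1, -3, 4, 6]
Leading coefficient a_n = 1
Ratios |a_i/a_n|: 3, 4, 6
Maximum ratio: 6
Cauchy's bound: |r| <= 1 + 6 = 7

Upper bound = 7


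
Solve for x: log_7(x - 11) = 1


Convert to exponential form: x - 11 = 7^1 = 7
x = 7 + 11 = 18
Check: log_7(18 - 11) = log_7(7) = log_7(7) = 1 ✓

x = 18


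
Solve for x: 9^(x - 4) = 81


Express both sides with the same base.
81 = 9^2
Since the bases match, equate exponents: x - 4 = 2
So x = 2 - (-4) = 6

x = 6


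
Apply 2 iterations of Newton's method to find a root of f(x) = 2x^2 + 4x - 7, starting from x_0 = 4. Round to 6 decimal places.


Newton's method: x_(n+1) = x_n - f(x_n)/f'(x_n)
f(x) = 2x^2 + 4x - 7
f'(x) = 4x + 4

Iteration 1:
  f(4.000000) = 41.000000
  f'(4.000000) = 20.000000
  x_1 = 4.000000 - (41.000000)/(20.000000) = 1.950000

Iteration 2:
  f(1.950000) = 8.405000
  f'(1.950000) = 11.800000
  x_2 = 1.950000 - (8.405000)/(11.800000) = 1.237712

x_2 = 1.237712


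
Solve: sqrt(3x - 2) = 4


Square both sides: 3x - 2 = 4^2 = 16
3x = 16 + 2 = 18
x = 6
Check: sqrt(3*6 - 2) = sqrt(16) = 4 ✓

x = 6


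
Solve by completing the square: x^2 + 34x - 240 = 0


Start: x^2 + 34x - 240 = 0
Move constant: x^2 + 34x = 240
Half of 34 is 17, squared is 289
Add 289 to both sides: x^2 + 34x + 289 = 529
(x + 17)^2 = 529
x + 17 = ±23
x = -17 + 23 = 6 or x = -17 - 23 = -40

x = -40, x = 6


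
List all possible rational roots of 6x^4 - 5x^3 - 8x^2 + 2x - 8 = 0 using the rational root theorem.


Rational root theorem: possible roots are ±p/q where:
  p divides the constant term (-8): p ∈ {1, 2, 4, 8}
  q divides the leading coefficient (6): q ∈ {1, 2, 3, 6}

All possible rational roots: -8, -4, -8/3, -2, -4/3, -1, -2/3, -1/2, -1/3, -1/6, 1/6, 1/3, 1/2, 2/3, 1, 4/3, 2, 8/3, 4, 8

-8, -4, -8/3, -2, -4/3, -1, -2/3, -1/2, -1/3, -1/6, 1/6, 1/3, 1/2, 2/3, 1, 4/3, 2, 8/3, 4, 8


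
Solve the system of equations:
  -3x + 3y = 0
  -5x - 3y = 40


Using Cramer's rule:
Determinant D = (-3)(-3) - (-5)(3) = 9 + 15 = 24
Dx = (0)(-3) - (40)(3) = 0 - 120 = -120
Dy = (-3)(40) - (-5)(0) = -120 - 0 = -120
x = Dx/D = -120/24 = -5
y = Dy/D = -120/24 = -5

x = -5, y = -5


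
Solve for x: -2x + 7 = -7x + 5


Starting with: -2x + 7 = -7x + 5
Move all x terms to left: (-2 + 7)x = 5 - 7
Simplify: 5x = -2
Divide both sides by 5: x = -2/5

x = -2/5


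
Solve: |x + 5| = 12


An absolute value equation |expr| = 12 gives two cases:
Case 1: x + 5 = 12
  x = 7, so x = 7
Case 2: x + 5 = -12
  x = -17, so x = -17

x = -17, x = 7


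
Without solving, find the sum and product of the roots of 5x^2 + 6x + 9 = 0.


By Vieta's formulas for ax^2 + bx + c = 0:
  Sum of roots = -b/a
  Product of roots = c/a

Here a = 5, b = 6, c = 9
Sum = -(6)/5 = -6/5
Product = 9/5 = 9/5

Sum = -6/5, Product = 9/5


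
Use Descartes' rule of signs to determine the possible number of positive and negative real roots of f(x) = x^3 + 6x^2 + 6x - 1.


Descartes' rule of signs:

For positive roots, count sign changes in f(x) = x^3 + 6x^2 + 6x - 1:
Signs of coefficients: +, +, +, -
Number of sign changes: 1
Possible positive real roots: 1

For negative roots, examine f(-x) = -x^3 + 6x^2 - 6x - 1:
Signs of coefficients: -, +, -, -
Number of sign changes: 2
Possible negative real roots: 2, 0

Positive roots: 1; Negative roots: 2 or 0


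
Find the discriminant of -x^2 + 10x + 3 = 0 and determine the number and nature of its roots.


For ax^2 + bx + c = 0, discriminant D = b^2 - 4ac
Here a = -1, b = 10, c = 3
D = (10)^2 - 4(-1)(3) = 100 + 12 = 112

D = 112 > 0 but not a perfect square
The equation has 2 distinct real irrational roots.

Discriminant = 112, 2 distinct real irrational roots


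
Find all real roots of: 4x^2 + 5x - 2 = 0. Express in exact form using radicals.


Using the quadratic formula: x = (-b ± sqrt(b^2 - 4ac)) / (2a)
Here a = 4, b = 5, c = -2
Discriminant = b^2 - 4ac = 5^2 - 4(4)(-2) = 25 + 32 = 57
Since discriminant = 57 > 0, there are two real roots.
x = (-5 ± sqrt(57)) / 8
Numerically: x ≈ 0.3187 or x ≈ -1.5687

x = (-5 + sqrt(57)) / 8 or x = (-5 - sqrt(57)) / 8


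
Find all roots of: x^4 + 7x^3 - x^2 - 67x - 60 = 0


Let p(x) = x^4 + 7x^3 - x^2 - 67x - 60. By the rational root theorem (leading coefficient 1), any rational root is an integer divisor of 60: try ±1, ±2, ... in turn.
Test x = 1: value = -120 ≠ 0.
Test x = -1: value = 0 ✓, so (x + 1) is a factor.
Synthetic division by (x + 1): bring down 1; 1(-1) + 7 = 6; 6(-1) - 1 = -7; (-7)(-1) - 67 = -60; (-60)(-1) - 60 = 0 → quotient x^3 + 6x^2 - 7x - 60, remainder 0.
Continue with the quotient x^3 + 6x^2 - 7x - 60 (candidates must divide 60; re-test x = -1 first in case it repeats).
Test x = -1: value = -48 ≠ 0.
Test x = 2: value = -42 ≠ 0.
Test x = -2: value = -30 ≠ 0.
Test x = 3: value = 0 ✓, so (x - 3) is a factor.
Synthetic division by (x - 3): bring down 1; 1(3) + 6 = 9; 9(3) - 7 = 20; 20(3) - 60 = 0 → quotient x^2 + 9x + 20, remainder 0.
Solve the quadratic x^2 + 9x + 20 = 0: discriminant = 9^2 - 4(1)(20) = 81 - 80 = 1.
sqrt(1) = 1, so x = (-9 ± 1)/2: x = -4 or x = -5.
Collecting all roots found:

x = -5, x = -4, x = -1, x = 3
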